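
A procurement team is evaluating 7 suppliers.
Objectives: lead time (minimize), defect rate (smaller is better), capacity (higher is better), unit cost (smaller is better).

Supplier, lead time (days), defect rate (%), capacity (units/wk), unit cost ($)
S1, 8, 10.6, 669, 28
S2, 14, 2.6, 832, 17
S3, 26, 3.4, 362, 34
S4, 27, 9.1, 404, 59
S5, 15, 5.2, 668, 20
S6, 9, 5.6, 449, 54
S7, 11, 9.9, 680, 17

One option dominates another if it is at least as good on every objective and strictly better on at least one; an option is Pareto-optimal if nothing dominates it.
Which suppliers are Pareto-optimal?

S1, S2, S6, S7

S1: not dominated (best lead time).
S2: not dominated (best defect rate).
S3: dominated by S2 (lead time 14≤26, defect rate 2.6≤3.4, capacity 832≥362, unit cost 17≤34).
S4: dominated by S2 (lead time 14≤27, defect rate 2.6≤9.1, capacity 832≥404, unit cost 17≤59).
S5: dominated by S2 (lead time 14≤15, defect rate 2.6≤5.2, capacity 832≥668, unit cost 17≤20).
S6: not dominated.
S7: not dominated.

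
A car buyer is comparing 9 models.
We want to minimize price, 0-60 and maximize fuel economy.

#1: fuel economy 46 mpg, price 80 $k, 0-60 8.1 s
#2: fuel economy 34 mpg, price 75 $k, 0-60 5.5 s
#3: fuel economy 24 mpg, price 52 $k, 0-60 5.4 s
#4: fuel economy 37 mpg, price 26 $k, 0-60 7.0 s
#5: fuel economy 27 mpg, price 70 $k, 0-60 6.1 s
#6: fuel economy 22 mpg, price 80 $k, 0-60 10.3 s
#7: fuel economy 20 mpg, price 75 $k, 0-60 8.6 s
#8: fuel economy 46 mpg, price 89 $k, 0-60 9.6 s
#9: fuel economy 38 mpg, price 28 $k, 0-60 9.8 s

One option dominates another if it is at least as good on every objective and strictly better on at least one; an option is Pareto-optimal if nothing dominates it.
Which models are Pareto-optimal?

#1: not dominated.
#2: not dominated.
#3: not dominated (best 0-60).
#4: not dominated (best price).
#5: not dominated.
#6: dominated by #1 (fuel economy 46≥22, price 80≤80, 0-60 8.1≤10.3).
#7: dominated by #2 (fuel economy 34≥20, price 75≤75, 0-60 5.5≤8.6).
#8: dominated by #1 (fuel economy 46≥46, price 80≤89, 0-60 8.1≤9.6).
#9: not dominated.

#1, #2, #3, #4, #5, #9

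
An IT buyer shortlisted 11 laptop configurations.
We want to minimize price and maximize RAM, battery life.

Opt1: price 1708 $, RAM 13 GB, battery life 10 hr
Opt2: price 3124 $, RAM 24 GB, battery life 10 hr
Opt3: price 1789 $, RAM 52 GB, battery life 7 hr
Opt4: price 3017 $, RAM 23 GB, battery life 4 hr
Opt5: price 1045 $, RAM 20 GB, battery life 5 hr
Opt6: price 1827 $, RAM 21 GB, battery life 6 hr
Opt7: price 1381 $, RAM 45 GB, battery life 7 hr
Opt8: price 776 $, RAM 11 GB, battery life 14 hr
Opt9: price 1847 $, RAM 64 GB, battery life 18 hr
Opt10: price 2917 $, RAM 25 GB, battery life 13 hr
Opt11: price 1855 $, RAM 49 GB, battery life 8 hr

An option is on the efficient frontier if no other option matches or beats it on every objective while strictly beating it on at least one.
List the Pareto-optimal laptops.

Opt1, Opt3, Opt5, Opt7, Opt8, Opt9

Opt1: not dominated.
Opt2: dominated by Opt9 (price 1847≤3124, RAM 64≥24, battery life 18≥10).
Opt3: not dominated.
Opt4: dominated by Opt3 (price 1789≤3017, RAM 52≥23, battery life 7≥4).
Opt5: not dominated.
Opt6: dominated by Opt3 (price 1789≤1827, RAM 52≥21, battery life 7≥6).
Opt7: not dominated.
Opt8: not dominated (best price).
Opt9: not dominated (best RAM).
Opt10: dominated by Opt9 (price 1847≤2917, RAM 64≥25, battery life 18≥13).
Opt11: dominated by Opt9 (price 1847≤1855, RAM 64≥49, battery life 18≥8).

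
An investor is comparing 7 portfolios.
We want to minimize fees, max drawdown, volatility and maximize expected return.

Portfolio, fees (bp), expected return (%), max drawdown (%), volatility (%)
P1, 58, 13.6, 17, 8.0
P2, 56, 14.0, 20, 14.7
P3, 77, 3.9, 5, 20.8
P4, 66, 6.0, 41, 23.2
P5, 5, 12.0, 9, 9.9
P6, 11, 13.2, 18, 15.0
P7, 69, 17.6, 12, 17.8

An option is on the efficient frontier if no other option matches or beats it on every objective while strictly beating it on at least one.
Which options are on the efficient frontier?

P1: not dominated (best volatility).
P2: not dominated.
P3: not dominated (best max drawdown).
P4: dominated by P1 (fees 58≤66, expected return 13.6≥6.0, max drawdown 17≤41, volatility 8.0≤23.2).
P5: not dominated (best fees).
P6: not dominated.
P7: not dominated (best expected return).

P1, P2, P3, P5, P6, P7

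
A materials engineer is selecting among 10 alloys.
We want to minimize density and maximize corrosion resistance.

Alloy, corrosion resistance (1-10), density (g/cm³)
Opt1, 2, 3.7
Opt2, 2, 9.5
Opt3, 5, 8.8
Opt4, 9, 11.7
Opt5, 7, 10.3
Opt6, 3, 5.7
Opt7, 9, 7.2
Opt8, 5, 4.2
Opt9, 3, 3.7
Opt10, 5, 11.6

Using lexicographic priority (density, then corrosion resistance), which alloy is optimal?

Opt9

First minimize density: best is 3.7, kept {Opt1, Opt9}.
Then maximize corrosion resistance: best is 3, kept {Opt9}.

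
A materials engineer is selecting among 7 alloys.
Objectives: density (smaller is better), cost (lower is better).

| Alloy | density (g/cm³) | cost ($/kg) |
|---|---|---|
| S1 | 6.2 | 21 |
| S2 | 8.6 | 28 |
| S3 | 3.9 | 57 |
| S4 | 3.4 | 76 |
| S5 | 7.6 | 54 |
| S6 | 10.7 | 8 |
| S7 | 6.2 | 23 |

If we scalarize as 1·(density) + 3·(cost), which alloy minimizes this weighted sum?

S6

S1: 1·6.2 + 3·21 = 69.2
S2: 1·8.6 + 3·28 = 92.6
S3: 1·3.9 + 3·57 = 174.9
S4: 1·3.4 + 3·76 = 231.4
S5: 1·7.6 + 3·54 = 169.6
S6: 1·10.7 + 3·8 = 34.7
S7: 1·6.2 + 3·23 = 75.2
Lowest: S6 at 34.7.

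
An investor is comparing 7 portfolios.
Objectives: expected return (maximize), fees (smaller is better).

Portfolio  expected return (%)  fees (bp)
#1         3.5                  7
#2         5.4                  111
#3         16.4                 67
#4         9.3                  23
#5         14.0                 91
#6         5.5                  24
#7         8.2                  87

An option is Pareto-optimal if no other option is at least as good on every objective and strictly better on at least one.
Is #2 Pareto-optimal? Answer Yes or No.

No

#3 vs #2: expected return 16.4≥5.4, fees 67≤111 — #3 is at least as good on every objective and strictly better on at least one, so #3 dominates #2.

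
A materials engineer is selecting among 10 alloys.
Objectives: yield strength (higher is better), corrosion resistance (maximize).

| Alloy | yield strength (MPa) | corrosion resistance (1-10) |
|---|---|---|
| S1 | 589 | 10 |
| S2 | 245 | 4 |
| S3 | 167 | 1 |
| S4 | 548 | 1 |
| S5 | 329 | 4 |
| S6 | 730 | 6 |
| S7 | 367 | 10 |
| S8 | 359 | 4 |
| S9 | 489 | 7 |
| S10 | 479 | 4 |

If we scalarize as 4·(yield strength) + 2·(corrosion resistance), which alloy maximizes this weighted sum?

S6

S1: 4·589 + 2·10 = 2376
S2: 4·245 + 2·4 = 988
S3: 4·167 + 2·1 = 670
S4: 4·548 + 2·1 = 2194
S5: 4·329 + 2·4 = 1324
S6: 4·730 + 2·6 = 2932
S7: 4·367 + 2·10 = 1488
S8: 4·359 + 2·4 = 1444
S9: 4·489 + 2·7 = 1970
S10: 4·479 + 2·4 = 1924
Highest: S6 at 2932.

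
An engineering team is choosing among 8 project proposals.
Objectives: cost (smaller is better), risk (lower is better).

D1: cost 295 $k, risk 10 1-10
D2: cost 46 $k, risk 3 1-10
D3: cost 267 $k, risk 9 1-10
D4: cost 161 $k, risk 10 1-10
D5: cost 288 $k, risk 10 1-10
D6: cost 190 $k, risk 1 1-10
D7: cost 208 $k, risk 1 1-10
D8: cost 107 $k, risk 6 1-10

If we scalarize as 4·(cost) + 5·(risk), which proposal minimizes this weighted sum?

D2

D1: 4·295 + 5·10 = 1230
D2: 4·46 + 5·3 = 199
D3: 4·267 + 5·9 = 1113
D4: 4·161 + 5·10 = 694
D5: 4·288 + 5·10 = 1202
D6: 4·190 + 5·1 = 765
D7: 4·208 + 5·1 = 837
D8: 4·107 + 5·6 = 458
Lowest: D2 at 199.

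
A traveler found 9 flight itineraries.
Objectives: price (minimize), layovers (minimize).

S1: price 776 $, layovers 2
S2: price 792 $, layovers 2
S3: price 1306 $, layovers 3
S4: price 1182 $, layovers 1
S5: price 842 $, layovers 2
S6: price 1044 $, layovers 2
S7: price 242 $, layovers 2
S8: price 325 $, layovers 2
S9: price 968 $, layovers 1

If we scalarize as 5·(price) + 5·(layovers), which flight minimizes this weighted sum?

S7

S1: 5·776 + 5·2 = 3890
S2: 5·792 + 5·2 = 3970
S3: 5·1306 + 5·3 = 6545
S4: 5·1182 + 5·1 = 5915
S5: 5·842 + 5·2 = 4220
S6: 5·1044 + 5·2 = 5230
S7: 5·242 + 5·2 = 1220
S8: 5·325 + 5·2 = 1635
S9: 5·968 + 5·1 = 4845
Lowest: S7 at 1220.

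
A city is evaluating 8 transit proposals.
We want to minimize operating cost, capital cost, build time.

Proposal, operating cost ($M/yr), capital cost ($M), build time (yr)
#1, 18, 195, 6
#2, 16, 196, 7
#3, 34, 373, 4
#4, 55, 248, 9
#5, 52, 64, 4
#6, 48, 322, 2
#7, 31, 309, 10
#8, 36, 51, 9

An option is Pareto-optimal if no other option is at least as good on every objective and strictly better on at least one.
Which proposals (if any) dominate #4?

#1: operating cost 18≤55, capital cost 195≤248, build time 6≤9 — dominates #4.
#2: operating cost 16≤55, capital cost 196≤248, build time 7≤9 — dominates #4.
#5: operating cost 52≤55, capital cost 64≤248, build time 4≤9 — dominates #4.
#8: operating cost 36≤55, capital cost 51≤248, build time 9≤9 — dominates #4.
Others (#3, #6, #7) are each worse than #4 on at least one objective.

#1, #2, #5, #8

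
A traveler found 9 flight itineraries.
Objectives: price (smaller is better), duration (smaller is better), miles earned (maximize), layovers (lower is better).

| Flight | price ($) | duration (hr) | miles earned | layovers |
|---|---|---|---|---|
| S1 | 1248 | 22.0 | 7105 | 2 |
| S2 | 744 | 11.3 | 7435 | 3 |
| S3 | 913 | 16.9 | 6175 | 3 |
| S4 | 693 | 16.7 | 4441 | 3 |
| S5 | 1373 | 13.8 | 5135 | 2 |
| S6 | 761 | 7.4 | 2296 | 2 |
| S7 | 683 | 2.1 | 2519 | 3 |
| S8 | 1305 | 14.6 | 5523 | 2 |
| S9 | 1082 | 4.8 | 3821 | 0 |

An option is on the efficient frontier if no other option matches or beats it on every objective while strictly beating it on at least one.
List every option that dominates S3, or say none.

S2: price 744≤913, duration 11.3≤16.9, miles earned 7435≥6175, layovers 3≤3 — dominates S3.
Others (S1, S4, S5, S6, S7, S8, S9) are each worse than S3 on at least one objective.

S2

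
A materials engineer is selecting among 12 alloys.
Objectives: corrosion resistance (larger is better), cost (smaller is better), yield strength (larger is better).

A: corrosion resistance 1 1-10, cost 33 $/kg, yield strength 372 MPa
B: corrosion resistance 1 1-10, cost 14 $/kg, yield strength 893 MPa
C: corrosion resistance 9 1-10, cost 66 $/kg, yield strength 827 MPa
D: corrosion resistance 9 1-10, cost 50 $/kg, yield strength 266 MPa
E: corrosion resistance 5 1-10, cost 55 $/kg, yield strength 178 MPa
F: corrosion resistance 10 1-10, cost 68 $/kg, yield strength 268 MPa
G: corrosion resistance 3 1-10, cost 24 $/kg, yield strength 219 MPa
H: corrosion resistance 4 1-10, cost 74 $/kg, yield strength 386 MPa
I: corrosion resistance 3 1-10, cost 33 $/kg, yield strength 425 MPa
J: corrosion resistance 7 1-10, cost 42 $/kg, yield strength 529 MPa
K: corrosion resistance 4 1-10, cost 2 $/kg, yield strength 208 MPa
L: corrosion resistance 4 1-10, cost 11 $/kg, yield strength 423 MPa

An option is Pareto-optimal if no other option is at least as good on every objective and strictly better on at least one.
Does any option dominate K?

A: worse on corrosion resistance (1 vs 4).
B: worse on corrosion resistance (1 vs 4).
C: worse on cost (66 vs 2).
D: worse on cost (50 vs 2).
E: worse on cost (55 vs 2).
F: worse on cost (68 vs 2).
G: worse on corrosion resistance (3 vs 4).
H: worse on cost (74 vs 2).
I: worse on corrosion resistance (3 vs 4).
J: worse on cost (42 vs 2).
L: worse on cost (11 vs 2).
No option is at least as good as K on every objective and strictly better on one.

No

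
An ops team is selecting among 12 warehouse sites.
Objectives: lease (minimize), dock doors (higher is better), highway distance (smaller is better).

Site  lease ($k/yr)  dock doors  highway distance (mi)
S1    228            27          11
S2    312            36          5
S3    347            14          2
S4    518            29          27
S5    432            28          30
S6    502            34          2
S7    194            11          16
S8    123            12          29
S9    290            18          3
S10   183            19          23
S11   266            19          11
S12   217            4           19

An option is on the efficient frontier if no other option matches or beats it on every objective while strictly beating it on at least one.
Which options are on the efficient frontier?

S1: not dominated.
S2: not dominated (best dock doors).
S3: not dominated.
S4: dominated by S2 (lease 312≤518, dock doors 36≥29, highway distance 5≤27).
S5: dominated by S2 (lease 312≤432, dock doors 36≥28, highway distance 5≤30).
S6: not dominated.
S7: not dominated.
S8: not dominated (best lease).
S9: not dominated.
S10: not dominated.
S11: dominated by S1 (lease 228≤266, dock doors 27≥19, highway distance 11≤11).
S12: dominated by S7 (lease 194≤217, dock doors 11≥4, highway distance 16≤19).

S1, S2, S3, S6, S7, S8, S9, S10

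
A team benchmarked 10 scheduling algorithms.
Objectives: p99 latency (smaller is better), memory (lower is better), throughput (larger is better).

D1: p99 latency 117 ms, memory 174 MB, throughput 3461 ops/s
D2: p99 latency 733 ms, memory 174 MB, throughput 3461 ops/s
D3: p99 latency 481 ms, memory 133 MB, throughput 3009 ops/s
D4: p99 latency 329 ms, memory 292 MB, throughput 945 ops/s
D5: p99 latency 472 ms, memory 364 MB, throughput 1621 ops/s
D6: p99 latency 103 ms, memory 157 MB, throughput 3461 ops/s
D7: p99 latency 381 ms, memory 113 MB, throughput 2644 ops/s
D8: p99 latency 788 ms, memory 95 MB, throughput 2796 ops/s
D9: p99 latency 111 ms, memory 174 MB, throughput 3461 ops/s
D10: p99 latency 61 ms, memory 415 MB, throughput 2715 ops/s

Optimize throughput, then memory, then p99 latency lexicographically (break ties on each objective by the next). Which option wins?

First maximize throughput: best is 3461, kept {D1, D2, D6, D9}.
Then minimize memory: best is 157, kept {D6}.

D6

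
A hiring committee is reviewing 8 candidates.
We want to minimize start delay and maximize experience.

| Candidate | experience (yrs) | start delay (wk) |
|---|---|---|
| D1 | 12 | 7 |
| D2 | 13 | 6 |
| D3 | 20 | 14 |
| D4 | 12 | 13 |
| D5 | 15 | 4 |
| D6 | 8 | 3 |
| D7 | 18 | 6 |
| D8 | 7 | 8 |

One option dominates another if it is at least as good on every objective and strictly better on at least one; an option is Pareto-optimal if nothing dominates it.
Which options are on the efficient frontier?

D1: dominated by D2 (experience 13≥12, start delay 6≤7).
D2: dominated by D5 (experience 15≥13, start delay 4≤6).
D3: not dominated (best experience).
D4: dominated by D1 (experience 12≥12, start delay 7≤13).
D5: not dominated.
D6: not dominated (best start delay).
D7: not dominated.
D8: dominated by D1 (experience 12≥7, start delay 7≤8).

D3, D5, D6, D7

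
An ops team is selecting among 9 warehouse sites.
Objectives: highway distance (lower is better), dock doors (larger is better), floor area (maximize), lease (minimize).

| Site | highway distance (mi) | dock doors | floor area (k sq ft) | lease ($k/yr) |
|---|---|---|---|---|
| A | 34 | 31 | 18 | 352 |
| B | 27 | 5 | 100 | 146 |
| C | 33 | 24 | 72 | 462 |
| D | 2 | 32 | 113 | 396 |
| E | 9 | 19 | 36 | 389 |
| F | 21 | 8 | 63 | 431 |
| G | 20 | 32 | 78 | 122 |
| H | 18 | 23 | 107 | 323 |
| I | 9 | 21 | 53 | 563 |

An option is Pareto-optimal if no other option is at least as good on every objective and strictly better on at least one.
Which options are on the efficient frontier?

B, D, E, G, H

A: dominated by G (highway distance 20≤34, dock doors 32≥31, floor area 78≥18, lease 122≤352).
B: not dominated.
C: dominated by D (highway distance 2≤33, dock doors 32≥24, floor area 113≥72, lease 396≤462).
D: not dominated (best highway distance).
E: not dominated.
F: dominated by D (highway distance 2≤21, dock doors 32≥8, floor area 113≥63, lease 396≤431).
G: not dominated (best lease).
H: not dominated.
I: dominated by D (highway distance 2≤9, dock doors 32≥21, floor area 113≥53, lease 396≤563).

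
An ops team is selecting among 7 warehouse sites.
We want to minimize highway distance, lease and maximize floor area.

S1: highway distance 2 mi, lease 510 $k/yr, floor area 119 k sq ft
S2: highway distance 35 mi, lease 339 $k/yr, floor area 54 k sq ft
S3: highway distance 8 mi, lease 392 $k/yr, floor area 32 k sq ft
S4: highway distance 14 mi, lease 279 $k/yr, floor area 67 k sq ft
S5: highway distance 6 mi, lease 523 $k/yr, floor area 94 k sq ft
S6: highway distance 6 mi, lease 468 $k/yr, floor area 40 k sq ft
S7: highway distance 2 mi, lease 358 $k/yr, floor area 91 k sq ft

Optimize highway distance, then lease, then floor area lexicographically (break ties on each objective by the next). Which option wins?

First minimize highway distance: best is 2, kept {S1, S7}.
Then minimize lease: best is 358, kept {S7}.

S7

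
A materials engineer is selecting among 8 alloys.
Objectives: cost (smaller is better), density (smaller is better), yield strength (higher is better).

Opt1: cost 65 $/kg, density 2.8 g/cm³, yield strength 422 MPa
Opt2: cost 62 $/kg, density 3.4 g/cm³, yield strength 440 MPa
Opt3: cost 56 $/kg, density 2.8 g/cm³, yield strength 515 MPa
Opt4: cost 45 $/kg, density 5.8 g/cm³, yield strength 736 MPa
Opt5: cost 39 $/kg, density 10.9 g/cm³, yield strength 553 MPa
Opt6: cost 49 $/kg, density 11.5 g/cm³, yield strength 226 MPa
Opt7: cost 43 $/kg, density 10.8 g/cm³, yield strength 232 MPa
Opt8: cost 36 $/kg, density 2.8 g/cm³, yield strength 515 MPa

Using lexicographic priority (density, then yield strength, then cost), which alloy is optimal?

First minimize density: best is 2.8, kept {Opt1, Opt3, Opt8}.
Then maximize yield strength: best is 515, kept {Opt3, Opt8}.
Then minimize cost: best is 36, kept {Opt8}.

Opt8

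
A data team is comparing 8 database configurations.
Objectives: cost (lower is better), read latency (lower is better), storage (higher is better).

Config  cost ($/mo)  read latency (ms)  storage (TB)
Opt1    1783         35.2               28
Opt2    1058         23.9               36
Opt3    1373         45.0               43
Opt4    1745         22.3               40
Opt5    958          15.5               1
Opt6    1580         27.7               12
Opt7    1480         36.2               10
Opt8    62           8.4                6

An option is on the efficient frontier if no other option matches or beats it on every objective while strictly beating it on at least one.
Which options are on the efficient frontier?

Opt2, Opt3, Opt4, Opt8

Opt1: dominated by Opt2 (cost 1058≤1783, read latency 23.9≤35.2, storage 36≥28).
Opt2: not dominated.
Opt3: not dominated (best storage).
Opt4: not dominated.
Opt5: dominated by Opt8 (cost 62≤958, read latency 8.4≤15.5, storage 6≥1).
Opt6: dominated by Opt2 (cost 1058≤1580, read latency 23.9≤27.7, storage 36≥12).
Opt7: dominated by Opt2 (cost 1058≤1480, read latency 23.9≤36.2, storage 36≥10).
Opt8: not dominated (best cost).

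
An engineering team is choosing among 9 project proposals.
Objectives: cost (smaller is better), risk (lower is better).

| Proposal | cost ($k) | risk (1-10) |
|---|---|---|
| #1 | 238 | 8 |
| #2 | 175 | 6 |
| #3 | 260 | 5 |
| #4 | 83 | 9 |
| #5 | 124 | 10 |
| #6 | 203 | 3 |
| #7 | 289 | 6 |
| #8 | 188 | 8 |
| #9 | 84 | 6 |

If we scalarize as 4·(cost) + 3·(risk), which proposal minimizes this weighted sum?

#1: 4·238 + 3·8 = 976
#2: 4·175 + 3·6 = 718
#3: 4·260 + 3·5 = 1055
#4: 4·83 + 3·9 = 359
#5: 4·124 + 3·10 = 526
#6: 4·203 + 3·3 = 821
#7: 4·289 + 3·6 = 1174
#8: 4·188 + 3·8 = 776
#9: 4·84 + 3·6 = 354
Lowest: #9 at 354.

#9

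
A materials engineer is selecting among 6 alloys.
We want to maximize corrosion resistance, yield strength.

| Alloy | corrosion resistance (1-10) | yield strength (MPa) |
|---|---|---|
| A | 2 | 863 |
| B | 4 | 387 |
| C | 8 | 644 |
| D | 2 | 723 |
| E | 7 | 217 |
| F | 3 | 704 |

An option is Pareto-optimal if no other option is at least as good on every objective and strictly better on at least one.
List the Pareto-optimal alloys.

A: not dominated (best yield strength).
B: dominated by C (corrosion resistance 8≥4, yield strength 644≥387).
C: not dominated (best corrosion resistance).
D: dominated by A (corrosion resistance 2≥2, yield strength 863≥723).
E: dominated by C (corrosion resistance 8≥7, yield strength 644≥217).
F: not dominated.

A, C, F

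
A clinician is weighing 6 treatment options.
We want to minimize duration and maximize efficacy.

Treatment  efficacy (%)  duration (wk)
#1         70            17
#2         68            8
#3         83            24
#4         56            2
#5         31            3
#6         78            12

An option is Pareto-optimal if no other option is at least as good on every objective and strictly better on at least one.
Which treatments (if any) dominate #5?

#4

#4: efficacy 56≥31, duration 2≤3 — dominates #5.
Others (#1, #2, #3, #6) are each worse than #5 on at least one objective.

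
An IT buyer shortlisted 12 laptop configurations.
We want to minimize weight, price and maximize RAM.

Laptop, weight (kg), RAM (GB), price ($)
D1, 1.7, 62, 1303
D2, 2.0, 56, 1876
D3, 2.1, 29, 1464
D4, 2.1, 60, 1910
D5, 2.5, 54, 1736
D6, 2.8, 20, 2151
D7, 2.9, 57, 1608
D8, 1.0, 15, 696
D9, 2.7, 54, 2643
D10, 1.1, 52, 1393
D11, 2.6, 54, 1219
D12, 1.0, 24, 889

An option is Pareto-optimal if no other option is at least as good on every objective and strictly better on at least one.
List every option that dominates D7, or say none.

D1

D1: weight 1.7≤2.9, RAM 62≥57, price 1303≤1608 — dominates D7.
Others (D2, D3, D4, D5, D6, D8, D9, D10, D11, D12) are each worse than D7 on at least one objective.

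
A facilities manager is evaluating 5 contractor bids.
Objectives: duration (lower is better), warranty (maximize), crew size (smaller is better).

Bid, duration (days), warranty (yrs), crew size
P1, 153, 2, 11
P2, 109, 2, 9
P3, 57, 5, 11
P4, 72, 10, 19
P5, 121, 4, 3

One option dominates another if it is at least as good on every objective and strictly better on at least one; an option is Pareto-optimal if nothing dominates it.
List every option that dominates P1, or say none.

P2: duration 109≤153, warranty 2≥2, crew size 9≤11 — dominates P1.
P3: duration 57≤153, warranty 5≥2, crew size 11≤11 — dominates P1.
P5: duration 121≤153, warranty 4≥2, crew size 3≤11 — dominates P1.
Others (P4) are each worse than P1 on at least one objective.

P2, P3, P5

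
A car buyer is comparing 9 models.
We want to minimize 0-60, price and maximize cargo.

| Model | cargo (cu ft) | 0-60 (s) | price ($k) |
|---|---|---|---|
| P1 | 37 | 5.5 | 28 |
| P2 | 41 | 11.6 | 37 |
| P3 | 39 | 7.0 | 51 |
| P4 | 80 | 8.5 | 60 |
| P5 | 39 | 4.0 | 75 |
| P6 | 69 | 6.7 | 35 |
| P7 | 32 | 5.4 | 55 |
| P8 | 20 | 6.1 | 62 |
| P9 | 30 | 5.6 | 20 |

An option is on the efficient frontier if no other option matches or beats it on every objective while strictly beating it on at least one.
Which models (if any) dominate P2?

P6

P6: cargo 69≥41, 0-60 6.7≤11.6, price 35≤37 — dominates P2.
Others (P1, P3, P4, P5, P7, P8, P9) are each worse than P2 on at least one objective.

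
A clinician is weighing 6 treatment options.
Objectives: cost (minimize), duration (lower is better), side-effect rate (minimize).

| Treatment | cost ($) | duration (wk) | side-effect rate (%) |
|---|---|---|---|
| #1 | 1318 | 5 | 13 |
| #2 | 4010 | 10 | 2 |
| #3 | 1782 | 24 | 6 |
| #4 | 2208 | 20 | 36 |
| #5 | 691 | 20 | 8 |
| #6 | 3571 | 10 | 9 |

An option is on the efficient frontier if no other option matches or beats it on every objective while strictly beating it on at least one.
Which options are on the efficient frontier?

#1, #2, #3, #5, #6

#1: not dominated (best duration).
#2: not dominated (best side-effect rate).
#3: not dominated.
#4: dominated by #1 (cost 1318≤2208, duration 5≤20, side-effect rate 13≤36).
#5: not dominated (best cost).
#6: not dominated.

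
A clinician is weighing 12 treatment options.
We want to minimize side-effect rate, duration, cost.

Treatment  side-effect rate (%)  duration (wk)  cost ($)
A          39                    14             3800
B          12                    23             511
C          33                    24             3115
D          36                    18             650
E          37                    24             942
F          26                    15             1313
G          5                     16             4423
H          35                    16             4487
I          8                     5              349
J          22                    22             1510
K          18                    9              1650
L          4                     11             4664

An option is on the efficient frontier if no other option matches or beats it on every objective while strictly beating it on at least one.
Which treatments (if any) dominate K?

I

I: side-effect rate 8≤18, duration 5≤9, cost 349≤1650 — dominates K.
Others (A, B, C, D, E, F, G, H, J, L) are each worse than K on at least one objective.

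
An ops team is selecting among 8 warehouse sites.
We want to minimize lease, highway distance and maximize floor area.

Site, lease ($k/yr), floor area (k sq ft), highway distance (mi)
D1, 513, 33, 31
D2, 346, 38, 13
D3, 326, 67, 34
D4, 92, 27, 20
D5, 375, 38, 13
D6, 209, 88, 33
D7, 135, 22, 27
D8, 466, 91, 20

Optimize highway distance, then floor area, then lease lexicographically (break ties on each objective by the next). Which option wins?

First minimize highway distance: best is 13, kept {D2, D5}.
Then maximize floor area: best is 38, kept {D2, D5}.
Then minimize lease: best is 346, kept {D2}.

D2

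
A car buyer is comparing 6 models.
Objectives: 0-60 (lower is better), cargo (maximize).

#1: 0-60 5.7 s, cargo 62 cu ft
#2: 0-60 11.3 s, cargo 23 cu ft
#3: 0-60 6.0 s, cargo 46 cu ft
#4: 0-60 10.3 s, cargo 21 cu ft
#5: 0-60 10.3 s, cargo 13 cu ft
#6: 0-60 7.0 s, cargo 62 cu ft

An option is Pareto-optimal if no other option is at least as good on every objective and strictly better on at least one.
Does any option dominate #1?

No

#2: worse on 0-60 (11.3 vs 5.7).
#3: worse on 0-60 (6.0 vs 5.7).
#4: worse on 0-60 (10.3 vs 5.7).
#5: worse on 0-60 (10.3 vs 5.7).
#6: worse on 0-60 (7.0 vs 5.7).
No option is at least as good as #1 on every objective and strictly better on one.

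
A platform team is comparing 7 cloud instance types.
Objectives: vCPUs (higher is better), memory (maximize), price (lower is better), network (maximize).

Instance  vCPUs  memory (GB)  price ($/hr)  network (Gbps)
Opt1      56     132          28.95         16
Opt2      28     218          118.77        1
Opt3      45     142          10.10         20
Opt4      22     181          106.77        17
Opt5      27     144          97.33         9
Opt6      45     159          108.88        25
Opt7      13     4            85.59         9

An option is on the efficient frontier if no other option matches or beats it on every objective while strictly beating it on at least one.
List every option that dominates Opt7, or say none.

Opt1: vCPUs 56≥13, memory 132≥4, price 28.95≤85.59, network 16≥9 — dominates Opt7.
Opt3: vCPUs 45≥13, memory 142≥4, price 10.10≤85.59, network 20≥9 — dominates Opt7.
Others (Opt2, Opt4, Opt5, Opt6) are each worse than Opt7 on at least one objective.

Opt1, Opt3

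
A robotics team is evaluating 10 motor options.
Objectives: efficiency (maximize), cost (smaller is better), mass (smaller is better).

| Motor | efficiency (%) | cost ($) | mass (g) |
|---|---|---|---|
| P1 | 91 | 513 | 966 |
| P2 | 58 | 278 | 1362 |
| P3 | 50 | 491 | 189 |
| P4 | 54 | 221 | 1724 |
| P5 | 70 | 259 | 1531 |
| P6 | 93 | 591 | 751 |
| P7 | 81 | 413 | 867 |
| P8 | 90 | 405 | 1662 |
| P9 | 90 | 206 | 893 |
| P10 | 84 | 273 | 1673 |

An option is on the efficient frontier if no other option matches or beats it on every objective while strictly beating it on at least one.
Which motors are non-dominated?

P1, P3, P6, P7, P9

P1: not dominated.
P2: dominated by P9 (efficiency 90≥58, cost 206≤278, mass 893≤1362).
P3: not dominated (best mass).
P4: dominated by P9 (efficiency 90≥54, cost 206≤221, mass 893≤1724).
P5: dominated by P9 (efficiency 90≥70, cost 206≤259, mass 893≤1531).
P6: not dominated (best efficiency).
P7: not dominated.
P8: dominated by P9 (efficiency 90≥90, cost 206≤405, mass 893≤1662).
P9: not dominated (best cost).
P10: dominated by P9 (efficiency 90≥84, cost 206≤273, mass 893≤1673).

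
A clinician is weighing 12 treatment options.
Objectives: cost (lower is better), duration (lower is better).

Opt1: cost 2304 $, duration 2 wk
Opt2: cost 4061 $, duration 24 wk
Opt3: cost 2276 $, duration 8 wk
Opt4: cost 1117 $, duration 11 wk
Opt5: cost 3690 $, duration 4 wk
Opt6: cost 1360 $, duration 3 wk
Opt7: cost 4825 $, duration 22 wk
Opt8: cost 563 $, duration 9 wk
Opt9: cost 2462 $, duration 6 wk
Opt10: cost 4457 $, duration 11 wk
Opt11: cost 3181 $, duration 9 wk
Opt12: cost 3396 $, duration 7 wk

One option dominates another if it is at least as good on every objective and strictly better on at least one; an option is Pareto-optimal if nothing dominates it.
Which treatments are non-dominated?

Opt1: not dominated (best duration).
Opt2: dominated by Opt1 (cost 2304≤4061, duration 2≤24).
Opt3: dominated by Opt6 (cost 1360≤2276, duration 3≤8).
Opt4: dominated by Opt8 (cost 563≤1117, duration 9≤11).
Opt5: dominated by Opt1 (cost 2304≤3690, duration 2≤4).
Opt6: not dominated.
Opt7: dominated by Opt1 (cost 2304≤4825, duration 2≤22).
Opt8: not dominated (best cost).
Opt9: dominated by Opt1 (cost 2304≤2462, duration 2≤6).
Opt10: dominated by Opt1 (cost 2304≤4457, duration 2≤11).
Opt11: dominated by Opt1 (cost 2304≤3181, duration 2≤9).
Opt12: dominated by Opt1 (cost 2304≤3396, duration 2≤7).

Opt1, Opt6, Opt8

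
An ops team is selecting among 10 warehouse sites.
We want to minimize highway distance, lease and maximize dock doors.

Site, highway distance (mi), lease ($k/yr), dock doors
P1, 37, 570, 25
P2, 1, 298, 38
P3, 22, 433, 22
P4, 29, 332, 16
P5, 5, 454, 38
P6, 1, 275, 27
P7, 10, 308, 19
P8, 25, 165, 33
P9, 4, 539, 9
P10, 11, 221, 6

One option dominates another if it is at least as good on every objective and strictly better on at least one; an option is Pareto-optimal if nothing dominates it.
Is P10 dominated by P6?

P6 vs P10: P6 is worse on lease (275 vs 221), so it does not dominate P10.

No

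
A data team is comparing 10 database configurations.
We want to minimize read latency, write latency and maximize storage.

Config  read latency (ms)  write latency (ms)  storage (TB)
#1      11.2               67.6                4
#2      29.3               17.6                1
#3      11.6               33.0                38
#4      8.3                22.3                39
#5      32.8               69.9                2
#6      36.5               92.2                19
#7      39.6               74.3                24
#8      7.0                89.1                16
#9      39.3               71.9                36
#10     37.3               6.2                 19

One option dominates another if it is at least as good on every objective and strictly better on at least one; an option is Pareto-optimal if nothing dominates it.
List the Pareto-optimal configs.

#1: dominated by #4 (read latency 8.3≤11.2, write latency 22.3≤67.6, storage 39≥4).
#2: not dominated.
#3: dominated by #4 (read latency 8.3≤11.6, write latency 22.3≤33.0, storage 39≥38).
#4: not dominated (best storage).
#5: dominated by #1 (read latency 11.2≤32.8, write latency 67.6≤69.9, storage 4≥2).
#6: dominated by #3 (read latency 11.6≤36.5, write latency 33.0≤92.2, storage 38≥19).
#7: dominated by #3 (read latency 11.6≤39.6, write latency 33.0≤74.3, storage 38≥24).
#8: not dominated (best read latency).
#9: dominated by #3 (read latency 11.6≤39.3, write latency 33.0≤71.9, storage 38≥36).
#10: not dominated (best write latency).

#2, #4, #8, #10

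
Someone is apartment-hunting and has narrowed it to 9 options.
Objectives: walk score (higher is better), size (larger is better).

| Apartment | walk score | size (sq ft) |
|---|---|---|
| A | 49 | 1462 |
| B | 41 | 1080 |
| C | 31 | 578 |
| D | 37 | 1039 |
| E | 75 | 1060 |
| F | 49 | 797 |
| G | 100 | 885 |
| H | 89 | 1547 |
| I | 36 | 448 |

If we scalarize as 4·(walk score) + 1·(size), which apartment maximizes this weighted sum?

H

A: 4·49 + 1·1462 = 1658
B: 4·41 + 1·1080 = 1244
C: 4·31 + 1·578 = 702
D: 4·37 + 1·1039 = 1187
E: 4·75 + 1·1060 = 1360
F: 4·49 + 1·797 = 993
G: 4·100 + 1·885 = 1285
H: 4·89 + 1·1547 = 1903
I: 4·36 + 1·448 = 592
Highest: H at 1903.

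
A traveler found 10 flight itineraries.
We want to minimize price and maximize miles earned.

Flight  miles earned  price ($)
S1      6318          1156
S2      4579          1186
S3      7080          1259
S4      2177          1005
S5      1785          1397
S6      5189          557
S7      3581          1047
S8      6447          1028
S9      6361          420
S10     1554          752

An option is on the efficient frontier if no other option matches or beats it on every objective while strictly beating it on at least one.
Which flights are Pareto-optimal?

S3, S8, S9

S1: dominated by S8 (miles earned 6447≥6318, price 1028≤1156).
S2: dominated by S1 (miles earned 6318≥4579, price 1156≤1186).
S3: not dominated (best miles earned).
S4: dominated by S6 (miles earned 5189≥2177, price 557≤1005).
S5: dominated by S1 (miles earned 6318≥1785, price 1156≤1397).
S6: dominated by S9 (miles earned 6361≥5189, price 420≤557).
S7: dominated by S6 (miles earned 5189≥3581, price 557≤1047).
S8: not dominated.
S9: not dominated (best price).
S10: dominated by S6 (miles earned 5189≥1554, price 557≤752).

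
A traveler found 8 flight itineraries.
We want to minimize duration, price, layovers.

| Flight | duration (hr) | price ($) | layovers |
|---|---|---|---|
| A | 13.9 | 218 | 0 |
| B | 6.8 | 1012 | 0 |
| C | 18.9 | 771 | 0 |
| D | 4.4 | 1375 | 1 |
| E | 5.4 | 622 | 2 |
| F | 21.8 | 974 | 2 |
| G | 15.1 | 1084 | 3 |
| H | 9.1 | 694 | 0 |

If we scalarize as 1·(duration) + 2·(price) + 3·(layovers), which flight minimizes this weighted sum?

A: 1·13.9 + 2·218 + 3·0 = 449.9
B: 1·6.8 + 2·1012 + 3·0 = 2030.8
C: 1·18.9 + 2·771 + 3·0 = 1560.9
D: 1·4.4 + 2·1375 + 3·1 = 2757.4
E: 1·5.4 + 2·622 + 3·2 = 1255.4
F: 1·21.8 + 2·974 + 3·2 = 1975.8
G: 1·15.1 + 2·1084 + 3·3 = 2192.1
H: 1·9.1 + 2·694 + 3·0 = 1397.1
Lowest: A at 449.9.

A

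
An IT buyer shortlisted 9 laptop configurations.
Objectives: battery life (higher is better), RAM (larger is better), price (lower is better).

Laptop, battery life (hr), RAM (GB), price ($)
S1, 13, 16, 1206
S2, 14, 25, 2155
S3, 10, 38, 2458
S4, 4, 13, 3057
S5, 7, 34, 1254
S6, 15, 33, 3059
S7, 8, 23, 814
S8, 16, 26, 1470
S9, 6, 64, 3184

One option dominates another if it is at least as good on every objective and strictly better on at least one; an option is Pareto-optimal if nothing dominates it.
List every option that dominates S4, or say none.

S1: battery life 13≥4, RAM 16≥13, price 1206≤3057 — dominates S4.
S2: battery life 14≥4, RAM 25≥13, price 2155≤3057 — dominates S4.
S3: battery life 10≥4, RAM 38≥13, price 2458≤3057 — dominates S4.
S5: battery life 7≥4, RAM 34≥13, price 1254≤3057 — dominates S4.
S7: battery life 8≥4, RAM 23≥13, price 814≤3057 — dominates S4.
S8: battery life 16≥4, RAM 26≥13, price 1470≤3057 — dominates S4.
Others (S6, S9) are each worse than S4 on at least one objective.

S1, S2, S3, S5, S7, S8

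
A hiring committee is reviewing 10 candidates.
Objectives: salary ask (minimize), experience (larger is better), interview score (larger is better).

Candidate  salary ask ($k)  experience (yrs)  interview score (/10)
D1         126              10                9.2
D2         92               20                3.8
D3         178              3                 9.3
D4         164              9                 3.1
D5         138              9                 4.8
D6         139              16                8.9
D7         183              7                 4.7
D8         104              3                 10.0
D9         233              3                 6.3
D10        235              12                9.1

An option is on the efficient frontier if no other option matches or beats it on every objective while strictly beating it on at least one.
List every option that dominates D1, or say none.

none

D2: worse on interview score (3.8 vs 9.2).
D3: worse on salary ask (178 vs 126).
D4: worse on salary ask (164 vs 126).
D5: worse on salary ask (138 vs 126).
D6: worse on salary ask (139 vs 126).
D7: worse on salary ask (183 vs 126).
D8: worse on experience (3 vs 10).
D9: worse on salary ask (233 vs 126).
D10: worse on salary ask (235 vs 126).
No option dominates D1.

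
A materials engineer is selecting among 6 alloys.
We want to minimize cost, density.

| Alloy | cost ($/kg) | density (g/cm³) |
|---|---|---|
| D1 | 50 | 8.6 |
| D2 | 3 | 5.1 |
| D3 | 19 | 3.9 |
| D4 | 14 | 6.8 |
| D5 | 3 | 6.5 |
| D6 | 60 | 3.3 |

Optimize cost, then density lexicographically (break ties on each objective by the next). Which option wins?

D2

First minimize cost: best is 3, kept {D2, D5}.
Then minimize density: best is 5.1, kept {D2}.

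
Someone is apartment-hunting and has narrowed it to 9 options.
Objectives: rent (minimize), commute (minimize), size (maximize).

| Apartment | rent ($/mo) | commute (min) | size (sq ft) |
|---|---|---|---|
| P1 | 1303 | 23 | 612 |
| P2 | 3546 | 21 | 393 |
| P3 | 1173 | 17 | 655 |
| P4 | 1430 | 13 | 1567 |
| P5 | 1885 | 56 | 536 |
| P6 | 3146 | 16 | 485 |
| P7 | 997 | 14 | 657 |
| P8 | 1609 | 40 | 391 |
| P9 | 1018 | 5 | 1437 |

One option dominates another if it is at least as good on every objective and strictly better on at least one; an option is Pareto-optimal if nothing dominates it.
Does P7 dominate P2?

Yes

P7 vs P2: rent 997≤3546, commute 14≤21, size 657≥393 — P7 is at least as good on every objective with at least one strict improvement.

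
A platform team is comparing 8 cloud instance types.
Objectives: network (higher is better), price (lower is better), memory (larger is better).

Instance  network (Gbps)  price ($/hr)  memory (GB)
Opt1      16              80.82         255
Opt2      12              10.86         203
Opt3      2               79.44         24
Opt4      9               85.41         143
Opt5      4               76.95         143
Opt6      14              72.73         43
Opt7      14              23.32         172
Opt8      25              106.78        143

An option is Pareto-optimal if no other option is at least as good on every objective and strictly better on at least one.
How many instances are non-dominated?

4

Opt1: not dominated (best memory).
Opt2: not dominated (best price).
Opt3: dominated by Opt2 (network 12≥2, price 10.86≤79.44, memory 203≥24).
Opt4: dominated by Opt1 (network 16≥9, price 80.82≤85.41, memory 255≥143).
Opt5: dominated by Opt2 (network 12≥4, price 10.86≤76.95, memory 203≥143).
Opt6: dominated by Opt7 (network 14≥14, price 23.32≤72.73, memory 172≥43).
Opt7: not dominated.
Opt8: not dominated (best network).
Pareto-optimal: Opt1, Opt2, Opt7, Opt8 → 4.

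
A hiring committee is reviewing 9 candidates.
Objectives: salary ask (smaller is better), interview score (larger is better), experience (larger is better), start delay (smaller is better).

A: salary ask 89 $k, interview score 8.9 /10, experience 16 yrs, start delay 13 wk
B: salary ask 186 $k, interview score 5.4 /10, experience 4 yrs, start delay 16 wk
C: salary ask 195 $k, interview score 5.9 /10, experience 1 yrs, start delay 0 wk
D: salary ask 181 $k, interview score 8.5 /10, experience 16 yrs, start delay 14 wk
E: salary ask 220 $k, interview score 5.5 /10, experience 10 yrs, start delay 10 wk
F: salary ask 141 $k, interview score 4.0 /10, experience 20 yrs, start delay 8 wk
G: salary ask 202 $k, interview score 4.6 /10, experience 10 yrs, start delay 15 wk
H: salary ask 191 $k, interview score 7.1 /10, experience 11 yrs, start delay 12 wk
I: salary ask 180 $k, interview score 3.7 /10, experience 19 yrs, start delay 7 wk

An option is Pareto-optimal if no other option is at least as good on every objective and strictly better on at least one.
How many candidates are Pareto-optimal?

6

A: not dominated (best salary ask).
B: dominated by A (salary ask 89≤186, interview score 8.9≥5.4, experience 16≥4, start delay 13≤16).
C: not dominated (best start delay).
D: dominated by A (salary ask 89≤181, interview score 8.9≥8.5, experience 16≥16, start delay 13≤14).
E: not dominated.
F: not dominated (best experience).
G: dominated by A (salary ask 89≤202, interview score 8.9≥4.6, experience 16≥10, start delay 13≤15).
H: not dominated.
I: not dominated.
Pareto-optimal: A, C, E, F, H, I → 6.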